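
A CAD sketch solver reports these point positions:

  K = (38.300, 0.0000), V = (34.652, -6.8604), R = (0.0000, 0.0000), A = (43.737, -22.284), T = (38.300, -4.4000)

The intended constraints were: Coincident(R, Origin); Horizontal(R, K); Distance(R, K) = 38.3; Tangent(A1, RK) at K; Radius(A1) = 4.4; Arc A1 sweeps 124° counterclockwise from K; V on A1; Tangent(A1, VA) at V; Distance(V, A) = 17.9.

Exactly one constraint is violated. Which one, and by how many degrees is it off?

Tangent(A1, VA) at V — off by 3.50°.

R = (0.00, 0.00) ✓; R.y = 0.00, K.y = 0.00 ✓; |RK| = 38.30 ✓; ∠(TK, KR) = 90.00° ✓; |TK| = 4.400 ✓; bearing(T→V) − bearing(T→K) = 124.0° ✓; |TV| = 4.400 ✓; ∠(TV, VA) = 93.50° ✗; |VA| = 17.90 ✓.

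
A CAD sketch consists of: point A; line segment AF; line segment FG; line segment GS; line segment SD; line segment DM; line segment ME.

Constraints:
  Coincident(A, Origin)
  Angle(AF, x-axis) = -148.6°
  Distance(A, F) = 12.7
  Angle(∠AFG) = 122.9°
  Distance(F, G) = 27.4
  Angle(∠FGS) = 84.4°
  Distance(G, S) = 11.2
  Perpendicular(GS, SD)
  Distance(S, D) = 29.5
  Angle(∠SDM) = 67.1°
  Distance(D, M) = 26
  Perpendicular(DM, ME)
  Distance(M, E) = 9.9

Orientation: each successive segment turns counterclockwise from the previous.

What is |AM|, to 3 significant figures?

30.0

GS ⟂ SD, so SD runs at 94.1°; with |SD| = 29.5, D = (-2.50, -3.78). ∠SDM = 67.1° gives DM at -153° from the x-axis; with |DM| = 26.0, M = (-25.7, -15.6). Then |AM| = |M − A| = 30.0.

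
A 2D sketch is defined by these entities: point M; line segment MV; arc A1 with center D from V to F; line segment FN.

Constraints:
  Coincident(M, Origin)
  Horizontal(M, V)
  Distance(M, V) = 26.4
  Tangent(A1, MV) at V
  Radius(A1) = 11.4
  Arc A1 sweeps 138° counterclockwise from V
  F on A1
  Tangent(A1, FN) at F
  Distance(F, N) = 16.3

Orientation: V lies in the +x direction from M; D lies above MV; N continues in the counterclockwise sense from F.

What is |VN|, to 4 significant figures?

31.10

M is at the origin; M and V share the same y with |MV| = 26.4 and V on the +x side, so V = (26.40, 0.000). The tangent condition forces DV to be normal to MV, so D = V + (0, 11.4) = (26.40, 11.40). On A1, V sits at bearing -90° from D; a 138° counterclockwise sweep puts F at bearing 48°, so F = D + 11.4·(cos 48°, sin 48°) = (34.03, 19.87). The tangent condition forces DF to be normal to FN, so FN runs along (−sin 48°, cos 48°); with |FN| = 16.3, N = (21.91, 30.78). Then |VN| = |N − V| = 31.10.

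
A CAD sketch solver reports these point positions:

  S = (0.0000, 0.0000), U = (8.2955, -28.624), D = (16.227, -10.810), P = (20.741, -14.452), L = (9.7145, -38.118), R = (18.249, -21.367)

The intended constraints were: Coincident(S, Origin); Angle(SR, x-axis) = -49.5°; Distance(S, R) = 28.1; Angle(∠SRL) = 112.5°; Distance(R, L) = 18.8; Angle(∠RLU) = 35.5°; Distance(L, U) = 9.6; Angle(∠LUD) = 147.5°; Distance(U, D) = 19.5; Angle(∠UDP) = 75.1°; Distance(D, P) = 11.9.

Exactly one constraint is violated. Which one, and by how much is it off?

Distance(D, P) = 11.9 — off by 6.10.

S = (0.00, 0.00) ✓; SR at -49.50° ✓; |SR| = 28.10 ✓; ∠SRL = 112.5° ✓; |RL| = 18.80 ✓; ∠RLU = 35.50° ✓; |LU| = 9.599 ✓; ∠LUD = 147.5° ✓; |UD| = 19.50 ✓; ∠UDP = 75.10° ✓; |DP| = 5.800 ✗.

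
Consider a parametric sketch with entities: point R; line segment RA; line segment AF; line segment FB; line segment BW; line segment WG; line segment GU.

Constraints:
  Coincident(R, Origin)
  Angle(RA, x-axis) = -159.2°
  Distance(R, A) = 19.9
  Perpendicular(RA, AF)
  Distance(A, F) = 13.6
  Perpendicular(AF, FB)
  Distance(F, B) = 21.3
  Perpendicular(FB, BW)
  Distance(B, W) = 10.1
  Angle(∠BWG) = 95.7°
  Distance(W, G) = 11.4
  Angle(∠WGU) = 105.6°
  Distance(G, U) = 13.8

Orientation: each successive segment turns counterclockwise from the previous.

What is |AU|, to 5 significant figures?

16.008

R is at the origin; RA runs at -159.2° with length 19.9, so A = (-18.603, -7.0666). RA is perpendicular to AF, so AF runs at -69.200°; with |AF| = 13.6, F = (-13.774, -19.780). The perpendicularity gives FB at right angles to AF, so FB runs at 20.800°; with |FB| = 21.3, B = (6.1382, -12.216). FB ⟂ BW, so BW runs at 110.80°; with |BW| = 10.1, W = (2.5516, -2.7747). ∠BWG = 95.7° gives WG at -164.90° from the x-axis; with |WG| = 11.4, G = (-8.4548, -5.7445). ∠WGU = 105.6° gives GU at -90.500° from the x-axis; with |GU| = 13.8, U = (-8.5752, -19.544). Then |AU| = |U − A| = 16.008.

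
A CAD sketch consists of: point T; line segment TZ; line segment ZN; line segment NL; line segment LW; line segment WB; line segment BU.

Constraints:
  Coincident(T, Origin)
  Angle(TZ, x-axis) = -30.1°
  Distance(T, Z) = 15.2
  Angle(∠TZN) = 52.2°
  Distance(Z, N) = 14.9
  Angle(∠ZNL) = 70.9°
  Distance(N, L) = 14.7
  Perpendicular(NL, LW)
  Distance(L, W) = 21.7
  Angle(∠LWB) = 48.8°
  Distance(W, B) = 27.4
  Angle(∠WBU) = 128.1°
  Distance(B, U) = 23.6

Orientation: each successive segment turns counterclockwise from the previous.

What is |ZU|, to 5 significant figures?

35.300

T is at the origin; TZ runs at -30.1° with length 15.2, so Z = (13.150, -7.6230). ∠TZN = 52.2° gives ZN at 97.700° from the x-axis; with |ZN| = 14.9, N = (11.154, 7.1427). ∠ZNL = 70.9° gives NL at -153.20° from the x-axis; with |NL| = 14.7, L = (-1.9671, 0.51479). The perpendicularity gives LW at right angles to NL, so LW runs at -63.200°; with |LW| = 21.7, W = (7.8169, -18.854). ∠LWB = 48.8° gives WB at 68.000° from the x-axis; with |WB| = 27.4, B = (18.081, 6.5505). ∠WBU = 128.1° gives BU at 119.90° from the x-axis; with |BU| = 23.6, U = (6.3168, 27.009). Then |ZU| = |U − Z| = 35.300.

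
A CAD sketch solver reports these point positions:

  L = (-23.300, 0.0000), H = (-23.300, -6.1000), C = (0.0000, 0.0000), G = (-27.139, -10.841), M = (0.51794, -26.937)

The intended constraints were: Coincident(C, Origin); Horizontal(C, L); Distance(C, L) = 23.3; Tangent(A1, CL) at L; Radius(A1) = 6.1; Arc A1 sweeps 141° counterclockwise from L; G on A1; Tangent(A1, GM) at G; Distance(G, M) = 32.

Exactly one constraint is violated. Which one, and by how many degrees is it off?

Tangent(A1, GM) at G — off by 8.80°.

C = (0.00, 0.00) ✓; C.y = 0.00, L.y = 0.00 ✓; |CL| = 23.30 ✓; ∠(HL, LC) = 90.00° ✓; |HL| = 6.100 ✓; bearing(H→G) − bearing(H→L) = 141.0° ✓; |HG| = 6.100 ✓; ∠(HG, GM) = 81.20° ✗; |GM| = 32.00 ✓.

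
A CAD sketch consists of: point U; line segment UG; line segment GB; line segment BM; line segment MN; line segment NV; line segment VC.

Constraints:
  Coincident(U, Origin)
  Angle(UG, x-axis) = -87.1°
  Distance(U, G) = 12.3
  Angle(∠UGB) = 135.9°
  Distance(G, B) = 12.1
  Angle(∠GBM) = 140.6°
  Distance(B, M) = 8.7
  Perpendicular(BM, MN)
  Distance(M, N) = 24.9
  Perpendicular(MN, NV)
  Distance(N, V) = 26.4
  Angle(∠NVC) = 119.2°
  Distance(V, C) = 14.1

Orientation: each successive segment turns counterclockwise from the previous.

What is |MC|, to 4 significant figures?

35.58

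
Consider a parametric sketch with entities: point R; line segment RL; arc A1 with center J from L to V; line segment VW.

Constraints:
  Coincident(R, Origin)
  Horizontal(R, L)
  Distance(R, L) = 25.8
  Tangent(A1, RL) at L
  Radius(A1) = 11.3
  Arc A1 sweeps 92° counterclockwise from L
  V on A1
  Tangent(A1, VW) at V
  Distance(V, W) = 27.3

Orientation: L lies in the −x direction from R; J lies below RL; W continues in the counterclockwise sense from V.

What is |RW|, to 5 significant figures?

53.154

R is at the origin; RL is horizontal with |RL| = 25.8 and L on the −x side, so L = (-25.800, 0.0000). The tangent condition forces JL to be normal to RL, so J = L + (0, -11.3) = (-25.800, -11.300). On A1, L sits at bearing 90° from J; a 92° counterclockwise sweep puts V at bearing 182°, so V = J + 11.3·(cos 182°, sin 182°) = (-37.093, -11.694). Tangency of A1 to VW means the radius JV is perpendicular to VW, so VW runs along (−sin 182°, cos 182°); with |VW| = 27.3, W = (-36.140, -38.978). Then |RW| = |W − R| = 53.154.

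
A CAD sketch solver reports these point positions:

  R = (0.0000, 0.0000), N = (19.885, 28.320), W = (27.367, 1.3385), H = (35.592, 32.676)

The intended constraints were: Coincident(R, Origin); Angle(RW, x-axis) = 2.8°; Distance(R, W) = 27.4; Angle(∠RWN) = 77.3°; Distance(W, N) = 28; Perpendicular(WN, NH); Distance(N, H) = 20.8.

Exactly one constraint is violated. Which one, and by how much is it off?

Distance(N, H) = 20.8 — off by 4.50.

R = (0.00, 0.00) ✓; RW at 2.800° ✓; |RW| = 27.40 ✓; ∠RWN = 77.30° ✓; |WN| = 28.00 ✓; ∠(WN, NH) = 90.00° ✓; |NH| = 16.30 ✗.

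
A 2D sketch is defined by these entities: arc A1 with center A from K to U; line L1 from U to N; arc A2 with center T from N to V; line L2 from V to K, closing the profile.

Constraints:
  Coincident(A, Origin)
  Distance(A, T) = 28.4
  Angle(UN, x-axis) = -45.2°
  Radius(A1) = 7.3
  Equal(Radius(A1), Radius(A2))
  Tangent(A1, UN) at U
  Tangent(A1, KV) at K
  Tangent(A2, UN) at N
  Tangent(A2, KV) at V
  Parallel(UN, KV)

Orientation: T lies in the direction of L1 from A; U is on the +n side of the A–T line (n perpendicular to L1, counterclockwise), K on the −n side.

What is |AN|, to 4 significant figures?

29.32

The slot axis is L1's direction at -45.2°, so u = (cos -45.2°, sin -45.2°) = (0.7046, -0.7096) and n = (−sin -45.2°, cos -45.2°) = (0.7096, 0.7046). A is at the origin and T lies 28.4 along u from A, so T = 28.4·u = (20.01, -20.15). Tangency of A1 to both parallel lines with radius 7.3 puts U and K at A ± 7.3·n: U = (5.180, 5.144), K = (-5.180, -5.144). Equal radii place N and V the same way about T: N = T + 7.3·n = (25.19, -15.01), V = T − 7.3·n = (14.83, -25.30). Then |AN| = |N − A| = 29.32.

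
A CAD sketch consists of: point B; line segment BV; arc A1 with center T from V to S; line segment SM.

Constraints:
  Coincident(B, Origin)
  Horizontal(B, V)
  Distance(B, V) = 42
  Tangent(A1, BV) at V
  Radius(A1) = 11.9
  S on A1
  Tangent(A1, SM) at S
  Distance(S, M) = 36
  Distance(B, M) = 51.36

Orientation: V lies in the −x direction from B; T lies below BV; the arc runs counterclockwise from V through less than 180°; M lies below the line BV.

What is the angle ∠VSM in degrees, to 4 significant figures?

111.8°

Checks: |TS| = 11.90 ✓; ∠(TS, SM) = 90.00° ✓; |SM| = 36.00 ✓; |BM| = 51.36 ✓.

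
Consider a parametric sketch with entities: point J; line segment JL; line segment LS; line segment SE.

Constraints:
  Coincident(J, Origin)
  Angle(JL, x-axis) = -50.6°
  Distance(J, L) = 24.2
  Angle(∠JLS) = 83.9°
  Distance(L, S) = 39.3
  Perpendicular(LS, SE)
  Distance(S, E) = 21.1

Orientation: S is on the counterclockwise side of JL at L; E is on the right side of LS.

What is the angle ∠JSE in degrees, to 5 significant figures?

123.23°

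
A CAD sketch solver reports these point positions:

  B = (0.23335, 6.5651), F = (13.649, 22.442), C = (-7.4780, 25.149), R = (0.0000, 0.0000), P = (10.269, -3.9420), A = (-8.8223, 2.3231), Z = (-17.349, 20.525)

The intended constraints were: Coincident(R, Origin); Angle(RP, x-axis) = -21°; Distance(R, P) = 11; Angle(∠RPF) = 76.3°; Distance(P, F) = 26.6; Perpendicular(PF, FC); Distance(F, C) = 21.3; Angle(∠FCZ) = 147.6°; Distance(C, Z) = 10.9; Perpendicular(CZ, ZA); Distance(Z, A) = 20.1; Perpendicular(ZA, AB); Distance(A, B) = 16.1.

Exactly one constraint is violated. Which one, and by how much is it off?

Distance(A, B) = 16.1 — off by 6.10.

R = (0.00, 0.00) ✓; RP at -21.00° ✓; |RP| = 11.00 ✓; ∠RPF = 76.30° ✓; |PF| = 26.60 ✓; ∠(PF, FC) = 90.00° ✓; |FC| = 21.30 ✓; ∠FCZ = 147.6° ✓; |CZ| = 10.90 ✓; ∠(CZ, ZA) = 90.00° ✓; |ZA| = 20.10 ✓; ∠(ZA, AB) = 90.00° ✓; |AB| = 10.00 ✗.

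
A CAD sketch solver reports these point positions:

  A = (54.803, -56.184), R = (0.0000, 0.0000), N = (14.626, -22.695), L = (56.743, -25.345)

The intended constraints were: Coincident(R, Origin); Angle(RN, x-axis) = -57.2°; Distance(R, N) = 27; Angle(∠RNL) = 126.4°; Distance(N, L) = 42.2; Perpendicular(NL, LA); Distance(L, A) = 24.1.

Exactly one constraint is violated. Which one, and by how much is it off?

Distance(L, A) = 24.1 — off by 6.80.

R = (0.00, 0.00) ✓; RN at -57.20° ✓; |RN| = 27.00 ✓; ∠RNL = 126.4° ✓; |NL| = 42.20 ✓; ∠(NL, LA) = 90.00° ✓; |LA| = 30.90 ✗.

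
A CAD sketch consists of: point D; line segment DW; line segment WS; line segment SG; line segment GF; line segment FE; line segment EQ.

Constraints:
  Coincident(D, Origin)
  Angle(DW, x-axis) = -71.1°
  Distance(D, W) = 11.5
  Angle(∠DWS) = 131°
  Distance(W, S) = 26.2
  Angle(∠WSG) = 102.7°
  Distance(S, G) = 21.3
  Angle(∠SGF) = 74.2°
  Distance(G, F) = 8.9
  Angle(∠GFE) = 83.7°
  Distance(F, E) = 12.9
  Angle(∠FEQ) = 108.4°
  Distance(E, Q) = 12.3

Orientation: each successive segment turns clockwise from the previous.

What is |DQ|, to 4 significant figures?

43.90

D is at the origin; DW runs at -71.1° with length 11.5, so W = (3.725, -10.88). ∠DWS = 131.0° gives WS at -120.1° from the x-axis; with |WS| = 26.2, S = (-9.415, -33.55). ∠WSG = 102.7° gives SG at 162.6° from the x-axis; with |SG| = 21.3, G = (-29.74, -27.18). ∠SGF = 74.2° gives GF at 56.80° from the x-axis; with |GF| = 8.9, F = (-24.87, -19.73). ∠GFE = 83.7° gives FE at -39.50° from the x-axis; with |FE| = 12.9, E = (-14.91, -27.94). ∠FEQ = 108.4° gives EQ at -111.1° from the x-axis; with |EQ| = 12.3, Q = (-19.34, -39.41). Then |DQ| = |Q − D| = 43.90.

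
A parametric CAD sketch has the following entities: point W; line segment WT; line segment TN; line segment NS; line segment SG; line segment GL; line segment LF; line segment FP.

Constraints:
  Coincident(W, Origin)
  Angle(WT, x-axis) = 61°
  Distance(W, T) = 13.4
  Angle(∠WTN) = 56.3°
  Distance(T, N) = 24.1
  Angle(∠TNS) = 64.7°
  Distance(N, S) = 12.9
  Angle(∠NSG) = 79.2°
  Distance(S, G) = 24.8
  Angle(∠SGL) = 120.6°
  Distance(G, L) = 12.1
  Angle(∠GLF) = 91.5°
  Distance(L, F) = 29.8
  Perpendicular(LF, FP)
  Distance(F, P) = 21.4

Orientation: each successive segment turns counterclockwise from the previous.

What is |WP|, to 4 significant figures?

20.69

W is at the origin; WT runs at 61.0° with length 13.4, so T = (6.496, 11.72). ∠WTN = 56.3° gives TN at -175.3° from the x-axis; with |TN| = 24.1, N = (-17.52, 9.745). ∠TNS = 64.7° gives NS at -60.00° from the x-axis; with |NS| = 12.9, S = (-11.07, -1.427). ∠NSG = 79.2° gives SG at 40.80° from the x-axis; with |SG| = 24.8, G = (7.701, 14.78). ∠SGL = 120.6° gives GL at 100.2° from the x-axis; with |GL| = 12.1, L = (5.558, 26.69). ∠GLF = 91.5° gives LF at -171.3° from the x-axis; with |LF| = 29.8, F = (-23.90, 22.18). The perpendicularity gives FP at right angles to LF, so FP runs at -81.30°; with |FP| = 21.4, P = (-20.66, 1.026). Then |WP| = |P − W| = 20.69.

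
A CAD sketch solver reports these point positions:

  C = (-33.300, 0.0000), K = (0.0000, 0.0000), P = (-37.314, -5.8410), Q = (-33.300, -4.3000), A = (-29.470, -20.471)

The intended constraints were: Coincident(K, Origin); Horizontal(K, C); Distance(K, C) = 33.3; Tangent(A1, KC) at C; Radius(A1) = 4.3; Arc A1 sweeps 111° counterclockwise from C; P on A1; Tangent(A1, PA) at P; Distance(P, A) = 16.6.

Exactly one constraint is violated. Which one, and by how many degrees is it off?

Tangent(A1, PA) at P — off by 7.20°.

K = (0.00, 0.00) ✓; K.y = 0.00, C.y = 0.00 ✓; |KC| = 33.30 ✓; ∠(QC, CK) = 90.00° ✓; |QC| = 4.300 ✓; bearing(Q→P) − bearing(Q→C) = 111.0° ✓; |QP| = 4.300 ✓; ∠(QP, PA) = 82.80° ✗; |PA| = 16.60 ✓.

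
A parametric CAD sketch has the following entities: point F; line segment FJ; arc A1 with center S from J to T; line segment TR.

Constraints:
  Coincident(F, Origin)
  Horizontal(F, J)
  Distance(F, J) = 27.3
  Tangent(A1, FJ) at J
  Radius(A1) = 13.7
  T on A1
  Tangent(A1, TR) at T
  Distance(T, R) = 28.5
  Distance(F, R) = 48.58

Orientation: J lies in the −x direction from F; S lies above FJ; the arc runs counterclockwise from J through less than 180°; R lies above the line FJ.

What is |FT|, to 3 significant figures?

21.6

Checks: ∠(SJ, JF) = 90.00° ✓; |SJ| = 13.70 ✓; |ST| = 13.70 ✓; ∠(ST, TR) = 90.00° ✓; |TR| = 28.50 ✓; |FR| = 48.58 ✓.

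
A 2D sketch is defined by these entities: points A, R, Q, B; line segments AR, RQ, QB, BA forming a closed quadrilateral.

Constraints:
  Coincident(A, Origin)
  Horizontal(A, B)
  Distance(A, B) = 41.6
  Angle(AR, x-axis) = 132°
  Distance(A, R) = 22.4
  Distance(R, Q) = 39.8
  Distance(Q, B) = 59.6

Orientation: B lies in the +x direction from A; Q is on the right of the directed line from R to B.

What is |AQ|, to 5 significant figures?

26.688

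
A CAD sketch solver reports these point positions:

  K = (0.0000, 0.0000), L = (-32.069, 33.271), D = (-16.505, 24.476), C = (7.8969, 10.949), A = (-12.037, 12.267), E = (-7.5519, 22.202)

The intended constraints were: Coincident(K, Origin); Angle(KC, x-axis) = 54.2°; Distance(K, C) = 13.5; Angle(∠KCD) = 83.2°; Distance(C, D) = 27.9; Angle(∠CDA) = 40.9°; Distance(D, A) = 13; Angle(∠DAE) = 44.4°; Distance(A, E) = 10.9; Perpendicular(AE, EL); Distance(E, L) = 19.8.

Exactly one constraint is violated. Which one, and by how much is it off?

Distance(E, L) = 19.8 — off by 7.10.

K = (0.00, 0.00) ✓; KC at 54.20° ✓; |KC| = 13.50 ✓; ∠KCD = 83.20° ✓; |CD| = 27.90 ✓; ∠CDA = 40.90° ✓; |DA| = 13.00 ✓; ∠DAE = 44.40° ✓; |AE| = 10.90 ✓; ∠(AE, EL) = 90.00° ✓; |EL| = 26.90 ✗.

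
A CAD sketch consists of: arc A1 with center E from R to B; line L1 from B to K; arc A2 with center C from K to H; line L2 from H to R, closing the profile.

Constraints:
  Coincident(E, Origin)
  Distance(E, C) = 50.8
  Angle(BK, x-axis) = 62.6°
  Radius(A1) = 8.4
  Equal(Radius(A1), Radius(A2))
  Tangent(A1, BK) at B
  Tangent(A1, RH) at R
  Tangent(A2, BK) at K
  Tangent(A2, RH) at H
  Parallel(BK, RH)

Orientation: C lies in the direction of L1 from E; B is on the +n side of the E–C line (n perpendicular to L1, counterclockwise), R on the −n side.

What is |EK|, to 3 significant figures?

51.5

Tangency of A1 to both parallel lines with radius 8.4 puts B and R at E ± 8.4·n: B = (-7.46, 3.87), R = (7.46, -3.87). Equal radii place K and H the same way about C: K = C + 8.4·n = (15.9, 49.0), H = C − 8.4·n = (30.8, 41.2). Then |EK| = |K − E| = 51.5.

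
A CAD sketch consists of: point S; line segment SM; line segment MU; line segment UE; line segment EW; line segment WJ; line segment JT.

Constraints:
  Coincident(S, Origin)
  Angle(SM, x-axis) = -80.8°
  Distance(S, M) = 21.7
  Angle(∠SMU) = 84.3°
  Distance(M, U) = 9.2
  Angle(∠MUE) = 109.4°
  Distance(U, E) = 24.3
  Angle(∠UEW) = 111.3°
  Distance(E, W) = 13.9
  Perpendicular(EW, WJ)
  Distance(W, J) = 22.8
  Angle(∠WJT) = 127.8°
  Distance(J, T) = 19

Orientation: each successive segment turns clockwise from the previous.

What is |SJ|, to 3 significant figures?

12.4

S is at the origin; SM runs at -80.8° with length 21.7, so M = (3.47, -21.4). ∠SMU = 84.3° gives MU at -176° from the x-axis; with |MU| = 9.2, U = (-5.71, -22.0). ∠MUE = 109.4° gives UE at 113° from the x-axis; with |UE| = 24.3, E = (-15.2, 0.402). ∠UEW = 111.3° gives EW at 44.2° from the x-axis; with |EW| = 13.9, W = (-5.20, 10.1). EW is perpendicular to WJ, so WJ runs at -45.8°; with |WJ| = 22.8, J = (10.7, -6.25). Then |SJ| = |J − S| = 12.4.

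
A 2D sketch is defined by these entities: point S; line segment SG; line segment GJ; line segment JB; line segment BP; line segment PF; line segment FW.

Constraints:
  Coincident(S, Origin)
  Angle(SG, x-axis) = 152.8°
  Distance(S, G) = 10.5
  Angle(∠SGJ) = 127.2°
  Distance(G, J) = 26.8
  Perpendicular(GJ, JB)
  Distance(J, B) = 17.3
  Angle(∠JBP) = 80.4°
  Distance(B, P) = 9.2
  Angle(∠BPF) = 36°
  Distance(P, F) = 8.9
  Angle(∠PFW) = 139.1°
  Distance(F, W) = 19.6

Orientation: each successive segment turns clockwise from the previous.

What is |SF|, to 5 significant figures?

32.234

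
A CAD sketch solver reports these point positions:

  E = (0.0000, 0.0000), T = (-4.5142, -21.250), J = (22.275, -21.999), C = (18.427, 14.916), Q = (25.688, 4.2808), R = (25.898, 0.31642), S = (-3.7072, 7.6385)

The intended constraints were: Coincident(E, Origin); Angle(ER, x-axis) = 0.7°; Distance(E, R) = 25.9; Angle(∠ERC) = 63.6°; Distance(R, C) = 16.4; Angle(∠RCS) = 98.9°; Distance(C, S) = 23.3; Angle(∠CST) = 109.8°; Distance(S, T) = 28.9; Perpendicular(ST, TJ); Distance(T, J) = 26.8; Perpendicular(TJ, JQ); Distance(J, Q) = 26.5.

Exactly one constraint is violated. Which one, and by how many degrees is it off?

Perpendicular(TJ, JQ) — off by 5.80°.

E = (0.00, 0.00) ✓; ER at 0.7000° ✓; |ER| = 25.90 ✓; ∠ERC = 63.60° ✓; |RC| = 16.40 ✓; ∠RCS = 98.90° ✓; |CS| = 23.30 ✓; ∠CST = 109.8° ✓; |ST| = 28.90 ✓; ∠(ST, TJ) = 90.00° ✓; |TJ| = 26.80 ✓; ∠(TJ, JQ) = 84.20° ✗; |JQ| = 26.50 ✓.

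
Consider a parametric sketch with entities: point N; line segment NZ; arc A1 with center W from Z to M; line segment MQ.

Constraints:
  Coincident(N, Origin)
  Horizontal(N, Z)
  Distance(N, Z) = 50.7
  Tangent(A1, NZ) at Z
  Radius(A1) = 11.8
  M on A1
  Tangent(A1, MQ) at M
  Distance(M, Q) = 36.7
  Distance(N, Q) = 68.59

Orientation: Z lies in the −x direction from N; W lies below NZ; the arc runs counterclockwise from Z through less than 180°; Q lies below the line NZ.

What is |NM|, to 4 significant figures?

63.69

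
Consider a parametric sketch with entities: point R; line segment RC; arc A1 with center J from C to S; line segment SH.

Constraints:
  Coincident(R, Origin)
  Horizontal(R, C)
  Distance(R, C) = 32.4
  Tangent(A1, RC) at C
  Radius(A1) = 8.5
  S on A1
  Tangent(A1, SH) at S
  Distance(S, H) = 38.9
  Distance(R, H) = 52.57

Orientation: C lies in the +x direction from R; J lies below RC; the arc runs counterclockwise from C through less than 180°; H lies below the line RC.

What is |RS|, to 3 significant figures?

25.3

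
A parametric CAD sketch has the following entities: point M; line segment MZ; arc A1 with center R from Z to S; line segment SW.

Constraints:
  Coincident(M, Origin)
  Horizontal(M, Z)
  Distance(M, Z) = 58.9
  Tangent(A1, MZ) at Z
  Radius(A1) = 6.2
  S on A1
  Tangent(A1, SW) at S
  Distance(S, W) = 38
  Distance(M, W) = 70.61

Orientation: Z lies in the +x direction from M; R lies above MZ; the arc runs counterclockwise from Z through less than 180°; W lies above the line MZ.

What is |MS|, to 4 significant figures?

65.35

M is at the origin; MZ is horizontal with |MZ| = 58.9 and Z on the +x side, so Z = (58.90, 0.000). The tangent condition forces RZ to be normal to MZ, so R = Z + (0, 6.2) = (58.90, 6.200). Since RS ⟂ SW (tangency), |RW| = √(6.2² + 38.0²) = 38.50 regardless of where S sits on A1. So W lies on both circle(M, 70.61) and circle(R, 38.50); the above-MZ intersection is W = (54.83, 44.49). S is the foot of the tangent from W: S = (64.88, 7.839).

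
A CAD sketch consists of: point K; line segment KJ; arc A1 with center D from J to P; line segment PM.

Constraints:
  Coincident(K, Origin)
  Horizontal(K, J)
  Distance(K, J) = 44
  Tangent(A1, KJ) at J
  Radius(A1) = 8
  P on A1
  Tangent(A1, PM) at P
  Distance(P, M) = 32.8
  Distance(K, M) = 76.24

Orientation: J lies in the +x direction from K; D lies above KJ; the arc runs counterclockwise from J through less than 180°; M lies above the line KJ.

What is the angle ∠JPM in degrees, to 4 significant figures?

154.1°

Checks: |DP| = 8.000 ✓; ∠(DP, PM) = 90.00° ✓; |PM| = 32.80 ✓; |KM| = 76.24 ✓.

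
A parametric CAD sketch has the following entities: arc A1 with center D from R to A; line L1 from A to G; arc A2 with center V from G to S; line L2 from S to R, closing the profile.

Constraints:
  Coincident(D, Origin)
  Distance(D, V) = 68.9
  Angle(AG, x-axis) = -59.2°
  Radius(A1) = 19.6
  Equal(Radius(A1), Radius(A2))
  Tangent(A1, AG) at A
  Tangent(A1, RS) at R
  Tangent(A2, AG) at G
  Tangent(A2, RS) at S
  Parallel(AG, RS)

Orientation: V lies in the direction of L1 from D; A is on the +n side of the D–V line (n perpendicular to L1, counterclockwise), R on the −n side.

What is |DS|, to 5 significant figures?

71.634

Tangency of A1 to both parallel lines with radius 19.6 puts A and R at D ± 19.6·n: A = (16.836, 10.036), R = (-16.836, -10.036). Equal radii place G and S the same way about V: G = V + 19.6·n = (52.115, -49.146), S = V − 19.6·n = (18.444, -69.218). Then |DS| = |S − D| = 71.634.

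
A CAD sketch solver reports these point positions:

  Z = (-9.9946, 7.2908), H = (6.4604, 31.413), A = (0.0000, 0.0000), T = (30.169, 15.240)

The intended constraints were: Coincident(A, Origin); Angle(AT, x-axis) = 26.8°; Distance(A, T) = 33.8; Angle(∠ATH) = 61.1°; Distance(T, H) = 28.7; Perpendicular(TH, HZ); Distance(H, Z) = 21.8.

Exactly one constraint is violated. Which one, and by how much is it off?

Distance(H, Z) = 21.8 — off by 7.40.

A = (0.00, 0.00) ✓; AT at 26.80° ✓; |AT| = 33.80 ✓; ∠ATH = 61.10° ✓; |TH| = 28.70 ✓; ∠(TH, HZ) = 90.00° ✓; |HZ| = 29.20 ✗.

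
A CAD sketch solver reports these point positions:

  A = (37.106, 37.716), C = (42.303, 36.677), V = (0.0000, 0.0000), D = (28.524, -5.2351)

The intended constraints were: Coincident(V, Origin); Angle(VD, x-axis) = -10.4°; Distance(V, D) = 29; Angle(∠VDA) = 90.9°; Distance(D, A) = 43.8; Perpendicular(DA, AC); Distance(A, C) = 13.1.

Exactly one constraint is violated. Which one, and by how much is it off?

Distance(A, C) = 13.1 — off by 7.80.

V = (0.00, 0.00) ✓; VD at -10.40° ✓; |VD| = 29.00 ✓; ∠VDA = 90.90° ✓; |DA| = 43.80 ✓; ∠(DA, AC) = 90.01° ✓; |AC| = 5.300 ✗.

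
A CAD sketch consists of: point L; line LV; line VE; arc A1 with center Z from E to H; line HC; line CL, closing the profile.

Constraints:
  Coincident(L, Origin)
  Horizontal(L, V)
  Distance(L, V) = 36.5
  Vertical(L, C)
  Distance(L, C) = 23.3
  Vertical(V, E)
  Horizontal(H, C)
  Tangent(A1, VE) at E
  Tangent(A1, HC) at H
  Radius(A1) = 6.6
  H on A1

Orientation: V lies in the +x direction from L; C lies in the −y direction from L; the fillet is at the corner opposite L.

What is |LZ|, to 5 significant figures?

34.248

L is at the origin; L and V share the same y with |LV| = 36.5 and V on the +x side, so V = (36.500, 0.0000). LC is vertical with |LC| = 23.3 and C on the −y side, so C = (0.0000, -23.300). The virtual corner opposite L is at (36.500, -23.300). Since A1 is tangent to VE there, ZE ⟂ VE and tangency of A1 to HC means the radius ZH is perpendicular to HC, with radius 6.6, so the center Z sits 6.6 in from both sides at Z = (29.900, -16.700). Then |LZ| = |Z − L| = 34.248.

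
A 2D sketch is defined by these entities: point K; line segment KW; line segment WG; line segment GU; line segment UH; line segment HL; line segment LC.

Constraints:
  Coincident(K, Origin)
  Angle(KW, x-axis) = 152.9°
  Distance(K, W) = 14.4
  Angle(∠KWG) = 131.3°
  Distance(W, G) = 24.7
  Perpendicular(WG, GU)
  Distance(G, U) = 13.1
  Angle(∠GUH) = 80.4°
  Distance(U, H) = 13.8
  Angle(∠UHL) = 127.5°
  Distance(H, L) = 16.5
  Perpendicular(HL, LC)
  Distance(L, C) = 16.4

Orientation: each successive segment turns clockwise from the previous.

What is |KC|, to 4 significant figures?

35.29

K is at the origin; KW runs at 152.9° with length 14.4, so W = (-12.82, 6.560). ∠KWG = 131.3° gives WG at 104.2° from the x-axis; with |WG| = 24.7, G = (-18.88, 30.51). WG ⟂ GU, so GU runs at 14.20°; with |GU| = 13.1, U = (-6.178, 33.72). ∠GUH = 80.4° gives UH at -85.40° from the x-axis; with |UH| = 13.8, H = (-5.072, 19.96). ∠UHL = 127.5° gives HL at -137.9° from the x-axis; with |HL| = 16.5, L = (-17.31, 8.901). HL ⟂ LC, so LC runs at 132.1°; with |LC| = 16.4, C = (-28.31, 21.07). Then |KC| = |C − K| = 35.29.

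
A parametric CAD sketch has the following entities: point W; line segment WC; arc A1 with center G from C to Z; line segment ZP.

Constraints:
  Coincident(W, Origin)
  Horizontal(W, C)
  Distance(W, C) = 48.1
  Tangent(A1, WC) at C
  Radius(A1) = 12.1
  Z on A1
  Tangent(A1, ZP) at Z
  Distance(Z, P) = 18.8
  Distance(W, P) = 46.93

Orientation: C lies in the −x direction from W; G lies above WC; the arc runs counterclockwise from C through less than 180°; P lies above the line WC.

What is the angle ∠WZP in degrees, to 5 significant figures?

106.85°

W is at the origin; W and C share the same y with |WC| = 48.1 and C on the −x side, so C = (-48.100, 0.0000). Since A1 is tangent to WC there, GC ⟂ WC, so G = C + (0, 12.1) = (-48.100, 12.100). Since GZ ⟂ ZP (tangency), |GP| = √(12.1² + 18.8²) = 22.357 regardless of where Z sits on A1. So P lies on both circle(W, 46.93) and circle(G, 22.357); the above-WC intersection is P = (-35.569, 30.615). Z is the foot of the tangent from P: Z = (-36.003, 11.820).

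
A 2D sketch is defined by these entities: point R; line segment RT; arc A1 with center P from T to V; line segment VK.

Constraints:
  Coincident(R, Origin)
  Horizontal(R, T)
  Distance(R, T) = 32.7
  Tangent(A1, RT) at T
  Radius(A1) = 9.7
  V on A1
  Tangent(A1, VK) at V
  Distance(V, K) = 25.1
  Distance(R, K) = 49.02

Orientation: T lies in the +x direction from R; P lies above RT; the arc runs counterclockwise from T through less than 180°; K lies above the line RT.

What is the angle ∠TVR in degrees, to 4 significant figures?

38.08°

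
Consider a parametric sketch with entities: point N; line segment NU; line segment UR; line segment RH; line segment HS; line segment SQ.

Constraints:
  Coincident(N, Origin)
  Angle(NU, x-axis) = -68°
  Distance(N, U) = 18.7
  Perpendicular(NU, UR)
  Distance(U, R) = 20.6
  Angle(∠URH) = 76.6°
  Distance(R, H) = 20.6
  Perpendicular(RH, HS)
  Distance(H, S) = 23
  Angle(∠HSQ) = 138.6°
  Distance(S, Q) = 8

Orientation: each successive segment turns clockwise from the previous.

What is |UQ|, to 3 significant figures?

13.8

RH is perpendicular to HS, so HS runs at 8.60°; with |HS| = 23.0, S = (7.57, -1.25). ∠HSQ = 138.6° gives SQ at -32.8° from the x-axis; with |SQ| = 8.0, Q = (14.3, -5.58). Then |UQ| = |Q − U| = 13.8.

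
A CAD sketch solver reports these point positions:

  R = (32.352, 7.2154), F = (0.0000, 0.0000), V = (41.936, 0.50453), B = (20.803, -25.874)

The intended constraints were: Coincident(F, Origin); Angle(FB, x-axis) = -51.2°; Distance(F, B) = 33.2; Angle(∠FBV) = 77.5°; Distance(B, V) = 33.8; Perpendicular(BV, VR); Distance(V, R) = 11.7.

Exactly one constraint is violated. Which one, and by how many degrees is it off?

Perpendicular(BV, VR) — off by 3.70°.

F = (0.00, 0.00) ✓; FB at -51.20° ✓; |FB| = 33.20 ✓; ∠FBV = 77.50° ✓; |BV| = 33.80 ✓; ∠(BV, VR) = 93.70° ✗; |VR| = 11.70 ✓.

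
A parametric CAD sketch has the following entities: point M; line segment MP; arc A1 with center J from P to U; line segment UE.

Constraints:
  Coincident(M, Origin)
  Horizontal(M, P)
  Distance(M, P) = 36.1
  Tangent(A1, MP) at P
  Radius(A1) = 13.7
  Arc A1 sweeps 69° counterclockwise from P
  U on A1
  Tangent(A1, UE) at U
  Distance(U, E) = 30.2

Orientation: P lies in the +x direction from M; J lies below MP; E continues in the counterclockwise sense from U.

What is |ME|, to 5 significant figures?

39.036

M is at the origin; M and P share the same y with |MP| = 36.1 and P on the +x side, so P = (36.100, 0.0000). Since A1 is tangent to MP there, JP ⟂ MP, so J = P + (0, -13.7) = (36.100, -13.700). On A1, P sits at bearing 90° from J; a 69° counterclockwise sweep puts U at bearing 159°, so U = J + 13.7·(cos 159°, sin 159°) = (23.310, -8.7904). A1 meets UE tangentially, so JU is at right angles to UE, so UE runs along (−sin 159°, cos 159°); with |UE| = 30.2, E = (12.487, -36.984). Then |ME| = |E − M| = 39.036.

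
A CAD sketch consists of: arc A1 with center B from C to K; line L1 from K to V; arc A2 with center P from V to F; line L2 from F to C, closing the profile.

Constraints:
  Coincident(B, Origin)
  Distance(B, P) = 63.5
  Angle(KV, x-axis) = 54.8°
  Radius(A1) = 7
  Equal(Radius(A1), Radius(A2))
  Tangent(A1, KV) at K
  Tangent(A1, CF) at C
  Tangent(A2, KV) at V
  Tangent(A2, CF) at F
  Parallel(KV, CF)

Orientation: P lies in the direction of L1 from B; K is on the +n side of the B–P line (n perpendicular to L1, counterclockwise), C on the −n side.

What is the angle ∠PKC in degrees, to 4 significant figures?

83.71°

The slot axis is L1's direction at 54.8°, so u = (cos 54.8°, sin 54.8°) = (0.5764, 0.8171) and n = (−sin 54.8°, cos 54.8°) = (-0.8171, 0.5764). B is at the origin and P lies 63.5 along u from B, so P = 63.5·u = (36.60, 51.89). Tangency of A1 to both parallel lines with radius 7.0 puts K and C at B ± 7.0·n: K = (-5.720, 4.035), C = (5.720, -4.035). Then cos ∠PKC = KP·KC / (|KP||KC|), giving 83.71°.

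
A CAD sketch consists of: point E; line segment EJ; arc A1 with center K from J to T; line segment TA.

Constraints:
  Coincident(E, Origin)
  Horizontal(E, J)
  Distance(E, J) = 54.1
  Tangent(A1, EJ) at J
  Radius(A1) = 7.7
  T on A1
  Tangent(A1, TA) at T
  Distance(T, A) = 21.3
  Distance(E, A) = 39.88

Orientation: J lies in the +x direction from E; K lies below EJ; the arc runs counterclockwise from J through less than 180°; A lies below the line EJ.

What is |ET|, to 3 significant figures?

48.2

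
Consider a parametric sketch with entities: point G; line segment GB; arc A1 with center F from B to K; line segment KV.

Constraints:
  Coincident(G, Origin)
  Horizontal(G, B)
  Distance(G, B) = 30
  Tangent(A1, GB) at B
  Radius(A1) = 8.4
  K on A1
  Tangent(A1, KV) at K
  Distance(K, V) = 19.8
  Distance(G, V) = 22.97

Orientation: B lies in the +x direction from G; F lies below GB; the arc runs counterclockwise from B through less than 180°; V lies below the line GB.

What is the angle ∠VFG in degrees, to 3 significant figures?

47.5°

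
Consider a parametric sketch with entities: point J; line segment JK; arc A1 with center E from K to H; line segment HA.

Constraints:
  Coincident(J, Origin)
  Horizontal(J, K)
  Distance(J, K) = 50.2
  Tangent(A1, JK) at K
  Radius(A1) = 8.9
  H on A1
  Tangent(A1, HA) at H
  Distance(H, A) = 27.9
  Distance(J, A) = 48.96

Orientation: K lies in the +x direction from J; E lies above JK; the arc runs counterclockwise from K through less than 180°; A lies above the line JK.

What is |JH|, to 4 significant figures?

58.21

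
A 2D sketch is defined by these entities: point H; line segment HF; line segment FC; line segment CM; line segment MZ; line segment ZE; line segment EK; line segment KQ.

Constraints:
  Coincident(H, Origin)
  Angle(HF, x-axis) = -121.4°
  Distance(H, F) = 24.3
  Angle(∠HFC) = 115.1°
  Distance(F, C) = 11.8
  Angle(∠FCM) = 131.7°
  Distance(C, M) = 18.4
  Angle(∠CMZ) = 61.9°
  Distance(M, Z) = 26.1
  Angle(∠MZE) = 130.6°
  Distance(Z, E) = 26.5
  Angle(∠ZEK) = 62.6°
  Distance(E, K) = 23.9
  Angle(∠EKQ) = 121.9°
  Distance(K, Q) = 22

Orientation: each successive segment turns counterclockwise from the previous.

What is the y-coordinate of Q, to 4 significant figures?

-32.40

∠ZEK = 62.6° gives EK at -83.30° from the x-axis; with |EK| = 23.9, K = (-18.82, -23.03). ∠EKQ = 121.9° gives KQ at -25.20° from the x-axis; with |KQ| = 22.0, Q = (1.086, -32.40). So Q.y = -32.40.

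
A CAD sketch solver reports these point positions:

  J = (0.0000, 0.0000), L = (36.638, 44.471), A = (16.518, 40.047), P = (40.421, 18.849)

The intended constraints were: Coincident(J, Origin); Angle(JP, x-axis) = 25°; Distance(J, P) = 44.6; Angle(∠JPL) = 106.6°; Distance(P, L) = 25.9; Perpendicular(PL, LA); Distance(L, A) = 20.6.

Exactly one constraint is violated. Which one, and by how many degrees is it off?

Perpendicular(PL, LA) — off by 4.00°.

J = (0.00, 0.00) ✓; JP at 25.00° ✓; |JP| = 44.60 ✓; ∠JPL = 106.6° ✓; |PL| = 25.90 ✓; ∠(PL, LA) = 94.00° ✗; |LA| = 20.60 ✓.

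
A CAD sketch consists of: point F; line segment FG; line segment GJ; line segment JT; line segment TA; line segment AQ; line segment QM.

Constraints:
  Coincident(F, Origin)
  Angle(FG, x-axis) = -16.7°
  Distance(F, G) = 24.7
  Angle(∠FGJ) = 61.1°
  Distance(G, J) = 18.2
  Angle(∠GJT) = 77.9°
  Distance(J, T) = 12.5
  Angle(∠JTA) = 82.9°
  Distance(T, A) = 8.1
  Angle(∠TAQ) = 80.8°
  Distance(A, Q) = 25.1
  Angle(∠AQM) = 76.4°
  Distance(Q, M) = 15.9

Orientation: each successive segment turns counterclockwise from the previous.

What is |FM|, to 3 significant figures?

30.7

∠TAQ = 80.8° gives AQ at 40.6° from the x-axis; with |AQ| = 25.1, Q = (31.7, 15.0). ∠AQM = 76.4° gives QM at 144° from the x-axis; with |QM| = 15.9, M = (18.8, 24.3). Then |FM| = |M − F| = 30.7.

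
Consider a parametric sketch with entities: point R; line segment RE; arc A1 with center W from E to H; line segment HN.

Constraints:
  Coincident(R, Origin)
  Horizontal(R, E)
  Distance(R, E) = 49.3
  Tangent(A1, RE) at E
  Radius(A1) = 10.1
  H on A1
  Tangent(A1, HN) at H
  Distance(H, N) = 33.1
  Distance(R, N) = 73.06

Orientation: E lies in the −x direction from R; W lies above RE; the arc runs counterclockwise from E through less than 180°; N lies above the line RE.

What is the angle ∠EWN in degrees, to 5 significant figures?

164.09°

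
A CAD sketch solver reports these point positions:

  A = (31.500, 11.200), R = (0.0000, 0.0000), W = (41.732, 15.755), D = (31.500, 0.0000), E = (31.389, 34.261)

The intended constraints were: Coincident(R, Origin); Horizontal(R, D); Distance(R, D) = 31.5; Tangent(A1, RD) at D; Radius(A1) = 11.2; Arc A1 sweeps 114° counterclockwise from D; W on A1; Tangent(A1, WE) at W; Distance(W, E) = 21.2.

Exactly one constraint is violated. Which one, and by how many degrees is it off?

Tangent(A1, WE) at W — off by 5.20°.

R = (0.00, 0.00) ✓; R.y = 0.00, D.y = 0.00 ✓; |RD| = 31.50 ✓; ∠(AD, DR) = 90.00° ✓; |AD| = 11.20 ✓; bearing(A→W) − bearing(A→D) = 114.0° ✓; |AW| = 11.20 ✓; ∠(AW, WE) = 84.80° ✗; |WE| = 21.20 ✓.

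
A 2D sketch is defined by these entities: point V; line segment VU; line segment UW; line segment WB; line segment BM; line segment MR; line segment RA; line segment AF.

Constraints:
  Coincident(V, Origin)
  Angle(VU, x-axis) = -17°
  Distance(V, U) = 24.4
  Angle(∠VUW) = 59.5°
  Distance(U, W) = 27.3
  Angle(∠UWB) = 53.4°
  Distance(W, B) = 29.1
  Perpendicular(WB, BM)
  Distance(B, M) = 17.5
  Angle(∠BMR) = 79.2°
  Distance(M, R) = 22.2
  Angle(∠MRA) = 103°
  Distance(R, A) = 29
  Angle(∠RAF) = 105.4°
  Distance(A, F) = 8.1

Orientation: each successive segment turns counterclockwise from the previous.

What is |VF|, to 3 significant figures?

21.2

V is at the origin; VU runs at -17.0° with length 24.4, so U = (23.3, -7.13). ∠VUW = 59.5° gives UW at 104° from the x-axis; with |UW| = 27.3, W = (17.0, 19.4). ∠UWB = 53.4° gives WB at -130° from the x-axis; with |WB| = 29.1, B = (-1.71, -2.91). WB ⟂ BM, so BM runs at -39.9°; with |BM| = 17.5, M = (11.7, -14.1). ∠BMR = 79.2° gives MR at 60.9° from the x-axis; with |MR| = 22.2, R = (22.5, 5.26). ∠MRA = 103.0° gives RA at 138° from the x-axis; with |RA| = 29.0, A = (0.999, 24.7). ∠RAF = 105.4° gives AF at -148° from the x-axis; with |AF| = 8.1, F = (-5.83, 20.3). Then |VF| = |F − V| = 21.2.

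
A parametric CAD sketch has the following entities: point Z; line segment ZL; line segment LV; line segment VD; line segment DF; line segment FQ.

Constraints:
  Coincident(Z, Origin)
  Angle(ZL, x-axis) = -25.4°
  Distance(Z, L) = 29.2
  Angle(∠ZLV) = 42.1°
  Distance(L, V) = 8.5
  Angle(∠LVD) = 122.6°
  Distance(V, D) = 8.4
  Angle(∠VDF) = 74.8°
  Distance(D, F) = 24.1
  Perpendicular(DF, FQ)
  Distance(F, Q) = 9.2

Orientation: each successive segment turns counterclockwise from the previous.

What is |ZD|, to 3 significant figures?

15.2

Z is at the origin; ZL runs at -25.4° with length 29.2, so L = (26.4, -12.5). ∠ZLV = 42.1° gives LV at 112° from the x-axis; with |LV| = 8.5, V = (23.1, -4.67). ∠LVD = 122.6° gives VD at 170° from the x-axis; with |VD| = 8.4, D = (14.9, -3.20). Then |ZD| = |D − Z| = 15.2.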